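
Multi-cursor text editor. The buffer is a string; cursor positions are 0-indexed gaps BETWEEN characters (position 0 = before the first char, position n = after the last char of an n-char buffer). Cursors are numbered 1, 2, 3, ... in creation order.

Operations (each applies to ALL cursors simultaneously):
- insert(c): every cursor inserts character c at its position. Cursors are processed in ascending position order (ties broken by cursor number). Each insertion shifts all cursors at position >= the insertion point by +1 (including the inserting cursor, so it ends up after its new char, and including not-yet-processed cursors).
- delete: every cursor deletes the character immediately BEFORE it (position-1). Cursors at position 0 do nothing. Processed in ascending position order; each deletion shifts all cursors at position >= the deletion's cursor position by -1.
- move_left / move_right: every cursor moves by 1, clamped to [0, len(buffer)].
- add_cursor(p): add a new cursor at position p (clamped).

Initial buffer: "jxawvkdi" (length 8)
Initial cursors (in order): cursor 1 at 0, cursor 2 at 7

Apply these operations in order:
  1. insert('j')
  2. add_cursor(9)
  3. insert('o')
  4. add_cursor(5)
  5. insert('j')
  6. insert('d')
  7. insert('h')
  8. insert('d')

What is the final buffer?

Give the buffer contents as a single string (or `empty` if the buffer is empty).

Answer: jojdhdjxajdhdwvkdjoojjddhhddi

Derivation:
After op 1 (insert('j')): buffer="jjxawvkdji" (len 10), cursors c1@1 c2@9, authorship 1.......2.
After op 2 (add_cursor(9)): buffer="jjxawvkdji" (len 10), cursors c1@1 c2@9 c3@9, authorship 1.......2.
After op 3 (insert('o')): buffer="jojxawvkdjooi" (len 13), cursors c1@2 c2@12 c3@12, authorship 11.......223.
After op 4 (add_cursor(5)): buffer="jojxawvkdjooi" (len 13), cursors c1@2 c4@5 c2@12 c3@12, authorship 11.......223.
After op 5 (insert('j')): buffer="jojjxajwvkdjoojji" (len 17), cursors c1@3 c4@7 c2@16 c3@16, authorship 111...4....22323.
After op 6 (insert('d')): buffer="jojdjxajdwvkdjoojjddi" (len 21), cursors c1@4 c4@9 c2@20 c3@20, authorship 1111...44....2232323.
After op 7 (insert('h')): buffer="jojdhjxajdhwvkdjoojjddhhi" (len 25), cursors c1@5 c4@11 c2@24 c3@24, authorship 11111...444....223232323.
After op 8 (insert('d')): buffer="jojdhdjxajdhdwvkdjoojjddhhddi" (len 29), cursors c1@6 c4@13 c2@28 c3@28, authorship 111111...4444....22323232323.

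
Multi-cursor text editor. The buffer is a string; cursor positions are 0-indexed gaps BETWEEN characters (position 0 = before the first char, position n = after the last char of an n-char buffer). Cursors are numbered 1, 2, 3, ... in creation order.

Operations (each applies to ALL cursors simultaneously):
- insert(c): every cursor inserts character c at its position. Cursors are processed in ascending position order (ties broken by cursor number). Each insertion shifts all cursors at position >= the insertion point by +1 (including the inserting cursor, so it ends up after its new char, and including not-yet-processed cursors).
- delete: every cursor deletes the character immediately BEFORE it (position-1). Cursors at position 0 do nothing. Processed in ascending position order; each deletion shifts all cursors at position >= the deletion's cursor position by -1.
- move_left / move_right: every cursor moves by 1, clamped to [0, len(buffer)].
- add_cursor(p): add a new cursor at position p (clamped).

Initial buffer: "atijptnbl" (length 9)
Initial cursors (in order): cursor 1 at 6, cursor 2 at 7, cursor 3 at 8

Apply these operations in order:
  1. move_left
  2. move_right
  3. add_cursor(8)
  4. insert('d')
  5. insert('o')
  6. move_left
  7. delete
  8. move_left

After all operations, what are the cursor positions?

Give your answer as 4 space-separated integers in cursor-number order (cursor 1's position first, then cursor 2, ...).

After op 1 (move_left): buffer="atijptnbl" (len 9), cursors c1@5 c2@6 c3@7, authorship .........
After op 2 (move_right): buffer="atijptnbl" (len 9), cursors c1@6 c2@7 c3@8, authorship .........
After op 3 (add_cursor(8)): buffer="atijptnbl" (len 9), cursors c1@6 c2@7 c3@8 c4@8, authorship .........
After op 4 (insert('d')): buffer="atijptdndbddl" (len 13), cursors c1@7 c2@9 c3@12 c4@12, authorship ......1.2.34.
After op 5 (insert('o')): buffer="atijptdondobddool" (len 17), cursors c1@8 c2@11 c3@16 c4@16, authorship ......11.22.3434.
After op 6 (move_left): buffer="atijptdondobddool" (len 17), cursors c1@7 c2@10 c3@15 c4@15, authorship ......11.22.3434.
After op 7 (delete): buffer="atijptonobdol" (len 13), cursors c1@6 c2@8 c3@11 c4@11, authorship ......1.2.34.
After op 8 (move_left): buffer="atijptonobdol" (len 13), cursors c1@5 c2@7 c3@10 c4@10, authorship ......1.2.34.

Answer: 5 7 10 10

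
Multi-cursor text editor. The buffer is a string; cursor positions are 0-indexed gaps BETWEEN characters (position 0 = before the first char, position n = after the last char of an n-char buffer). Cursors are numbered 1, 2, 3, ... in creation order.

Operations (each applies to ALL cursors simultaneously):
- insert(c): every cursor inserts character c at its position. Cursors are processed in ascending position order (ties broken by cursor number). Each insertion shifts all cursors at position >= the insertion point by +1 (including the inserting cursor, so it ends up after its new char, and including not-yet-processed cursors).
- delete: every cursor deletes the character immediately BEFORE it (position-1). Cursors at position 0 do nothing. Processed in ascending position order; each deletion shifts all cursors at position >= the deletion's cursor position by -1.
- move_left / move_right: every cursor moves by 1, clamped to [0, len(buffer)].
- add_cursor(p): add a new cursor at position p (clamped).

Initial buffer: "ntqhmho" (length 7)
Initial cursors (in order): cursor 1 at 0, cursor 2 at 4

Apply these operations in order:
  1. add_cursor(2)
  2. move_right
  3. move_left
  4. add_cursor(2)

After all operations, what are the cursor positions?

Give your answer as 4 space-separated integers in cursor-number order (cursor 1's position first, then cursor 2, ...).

After op 1 (add_cursor(2)): buffer="ntqhmho" (len 7), cursors c1@0 c3@2 c2@4, authorship .......
After op 2 (move_right): buffer="ntqhmho" (len 7), cursors c1@1 c3@3 c2@5, authorship .......
After op 3 (move_left): buffer="ntqhmho" (len 7), cursors c1@0 c3@2 c2@4, authorship .......
After op 4 (add_cursor(2)): buffer="ntqhmho" (len 7), cursors c1@0 c3@2 c4@2 c2@4, authorship .......

Answer: 0 4 2 2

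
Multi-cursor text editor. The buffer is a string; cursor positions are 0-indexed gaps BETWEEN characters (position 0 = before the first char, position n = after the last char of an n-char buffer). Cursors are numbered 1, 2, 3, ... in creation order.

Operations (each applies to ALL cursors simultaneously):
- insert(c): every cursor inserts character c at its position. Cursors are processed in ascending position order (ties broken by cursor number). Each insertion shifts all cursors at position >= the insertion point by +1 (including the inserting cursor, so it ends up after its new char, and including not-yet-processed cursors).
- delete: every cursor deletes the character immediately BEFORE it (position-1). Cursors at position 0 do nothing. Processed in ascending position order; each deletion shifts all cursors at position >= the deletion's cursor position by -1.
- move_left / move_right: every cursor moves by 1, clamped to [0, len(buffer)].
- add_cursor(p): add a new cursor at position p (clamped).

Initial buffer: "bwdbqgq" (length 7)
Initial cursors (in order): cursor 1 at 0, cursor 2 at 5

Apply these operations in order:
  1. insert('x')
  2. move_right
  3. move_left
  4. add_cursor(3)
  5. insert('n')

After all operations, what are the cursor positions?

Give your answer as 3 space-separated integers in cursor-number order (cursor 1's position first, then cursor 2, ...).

Answer: 2 10 5

Derivation:
After op 1 (insert('x')): buffer="xbwdbqxgq" (len 9), cursors c1@1 c2@7, authorship 1.....2..
After op 2 (move_right): buffer="xbwdbqxgq" (len 9), cursors c1@2 c2@8, authorship 1.....2..
After op 3 (move_left): buffer="xbwdbqxgq" (len 9), cursors c1@1 c2@7, authorship 1.....2..
After op 4 (add_cursor(3)): buffer="xbwdbqxgq" (len 9), cursors c1@1 c3@3 c2@7, authorship 1.....2..
After op 5 (insert('n')): buffer="xnbwndbqxngq" (len 12), cursors c1@2 c3@5 c2@10, authorship 11..3...22..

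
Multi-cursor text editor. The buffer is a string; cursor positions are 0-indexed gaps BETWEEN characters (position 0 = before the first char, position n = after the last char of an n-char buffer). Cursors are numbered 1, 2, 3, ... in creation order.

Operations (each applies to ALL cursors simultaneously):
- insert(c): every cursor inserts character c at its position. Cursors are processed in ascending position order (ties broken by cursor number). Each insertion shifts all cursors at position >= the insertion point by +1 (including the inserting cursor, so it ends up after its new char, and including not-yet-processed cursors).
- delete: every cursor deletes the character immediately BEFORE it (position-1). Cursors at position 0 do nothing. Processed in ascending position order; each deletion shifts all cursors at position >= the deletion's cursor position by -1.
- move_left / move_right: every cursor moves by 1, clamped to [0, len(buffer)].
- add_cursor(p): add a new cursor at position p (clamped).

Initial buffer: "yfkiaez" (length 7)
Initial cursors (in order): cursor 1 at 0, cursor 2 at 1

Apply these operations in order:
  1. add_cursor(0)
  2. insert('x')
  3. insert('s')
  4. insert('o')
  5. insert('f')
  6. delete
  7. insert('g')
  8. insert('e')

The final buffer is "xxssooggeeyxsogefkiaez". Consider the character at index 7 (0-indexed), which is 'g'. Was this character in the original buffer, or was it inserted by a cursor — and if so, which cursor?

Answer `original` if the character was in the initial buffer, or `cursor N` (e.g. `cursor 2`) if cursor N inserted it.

After op 1 (add_cursor(0)): buffer="yfkiaez" (len 7), cursors c1@0 c3@0 c2@1, authorship .......
After op 2 (insert('x')): buffer="xxyxfkiaez" (len 10), cursors c1@2 c3@2 c2@4, authorship 13.2......
After op 3 (insert('s')): buffer="xxssyxsfkiaez" (len 13), cursors c1@4 c3@4 c2@7, authorship 1313.22......
After op 4 (insert('o')): buffer="xxssooyxsofkiaez" (len 16), cursors c1@6 c3@6 c2@10, authorship 131313.222......
After op 5 (insert('f')): buffer="xxssooffyxsoffkiaez" (len 19), cursors c1@8 c3@8 c2@13, authorship 13131313.2222......
After op 6 (delete): buffer="xxssooyxsofkiaez" (len 16), cursors c1@6 c3@6 c2@10, authorship 131313.222......
After op 7 (insert('g')): buffer="xxssooggyxsogfkiaez" (len 19), cursors c1@8 c3@8 c2@13, authorship 13131313.2222......
After op 8 (insert('e')): buffer="xxssooggeeyxsogefkiaez" (len 22), cursors c1@10 c3@10 c2@16, authorship 1313131313.22222......
Authorship (.=original, N=cursor N): 1 3 1 3 1 3 1 3 1 3 . 2 2 2 2 2 . . . . . .
Index 7: author = 3

Answer: cursor 3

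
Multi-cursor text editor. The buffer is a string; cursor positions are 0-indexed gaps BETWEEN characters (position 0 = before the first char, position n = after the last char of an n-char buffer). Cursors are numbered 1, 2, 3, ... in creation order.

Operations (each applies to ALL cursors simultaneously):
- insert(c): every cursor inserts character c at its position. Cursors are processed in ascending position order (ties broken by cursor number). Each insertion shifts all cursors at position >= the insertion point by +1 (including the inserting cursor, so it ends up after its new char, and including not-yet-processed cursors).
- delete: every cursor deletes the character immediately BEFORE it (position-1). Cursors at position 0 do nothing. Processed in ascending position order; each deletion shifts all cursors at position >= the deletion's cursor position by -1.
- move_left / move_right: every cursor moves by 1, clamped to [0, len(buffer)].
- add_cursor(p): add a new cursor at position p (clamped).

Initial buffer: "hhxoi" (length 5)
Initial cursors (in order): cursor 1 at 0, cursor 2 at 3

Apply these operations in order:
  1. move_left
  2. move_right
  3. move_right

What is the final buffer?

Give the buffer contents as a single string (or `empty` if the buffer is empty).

After op 1 (move_left): buffer="hhxoi" (len 5), cursors c1@0 c2@2, authorship .....
After op 2 (move_right): buffer="hhxoi" (len 5), cursors c1@1 c2@3, authorship .....
After op 3 (move_right): buffer="hhxoi" (len 5), cursors c1@2 c2@4, authorship .....

Answer: hhxoi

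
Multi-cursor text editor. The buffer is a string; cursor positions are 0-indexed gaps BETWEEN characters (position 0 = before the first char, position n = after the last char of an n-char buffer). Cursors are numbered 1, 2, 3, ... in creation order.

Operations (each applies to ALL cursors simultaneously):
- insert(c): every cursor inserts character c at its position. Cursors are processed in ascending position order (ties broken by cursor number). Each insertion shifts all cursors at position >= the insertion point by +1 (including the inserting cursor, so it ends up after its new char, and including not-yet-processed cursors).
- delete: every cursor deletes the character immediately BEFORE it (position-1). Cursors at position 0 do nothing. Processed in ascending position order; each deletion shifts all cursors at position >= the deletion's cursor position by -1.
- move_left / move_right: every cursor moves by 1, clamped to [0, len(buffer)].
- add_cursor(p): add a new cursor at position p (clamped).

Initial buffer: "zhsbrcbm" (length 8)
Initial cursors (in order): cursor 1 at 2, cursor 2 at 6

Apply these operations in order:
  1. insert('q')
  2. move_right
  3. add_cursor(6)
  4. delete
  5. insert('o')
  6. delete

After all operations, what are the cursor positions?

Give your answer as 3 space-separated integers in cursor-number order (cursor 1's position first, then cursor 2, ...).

Answer: 3 6 4

Derivation:
After op 1 (insert('q')): buffer="zhqsbrcqbm" (len 10), cursors c1@3 c2@8, authorship ..1....2..
After op 2 (move_right): buffer="zhqsbrcqbm" (len 10), cursors c1@4 c2@9, authorship ..1....2..
After op 3 (add_cursor(6)): buffer="zhqsbrcqbm" (len 10), cursors c1@4 c3@6 c2@9, authorship ..1....2..
After op 4 (delete): buffer="zhqbcqm" (len 7), cursors c1@3 c3@4 c2@6, authorship ..1..2.
After op 5 (insert('o')): buffer="zhqobocqom" (len 10), cursors c1@4 c3@6 c2@9, authorship ..11.3.22.
After op 6 (delete): buffer="zhqbcqm" (len 7), cursors c1@3 c3@4 c2@6, authorship ..1..2.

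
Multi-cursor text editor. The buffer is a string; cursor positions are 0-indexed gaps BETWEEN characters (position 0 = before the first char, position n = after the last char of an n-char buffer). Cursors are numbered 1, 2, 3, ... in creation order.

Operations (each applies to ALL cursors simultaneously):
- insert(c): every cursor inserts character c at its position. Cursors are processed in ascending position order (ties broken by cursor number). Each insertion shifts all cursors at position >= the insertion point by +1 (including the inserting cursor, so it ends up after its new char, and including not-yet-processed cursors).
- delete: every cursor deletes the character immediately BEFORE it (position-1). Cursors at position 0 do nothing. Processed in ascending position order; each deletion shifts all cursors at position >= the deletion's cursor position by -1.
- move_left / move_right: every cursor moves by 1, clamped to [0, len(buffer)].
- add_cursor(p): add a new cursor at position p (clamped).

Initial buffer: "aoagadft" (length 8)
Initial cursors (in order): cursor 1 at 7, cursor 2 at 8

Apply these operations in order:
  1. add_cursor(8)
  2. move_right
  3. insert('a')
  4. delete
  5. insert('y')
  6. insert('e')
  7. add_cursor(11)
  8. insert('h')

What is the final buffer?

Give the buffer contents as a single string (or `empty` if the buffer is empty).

After op 1 (add_cursor(8)): buffer="aoagadft" (len 8), cursors c1@7 c2@8 c3@8, authorship ........
After op 2 (move_right): buffer="aoagadft" (len 8), cursors c1@8 c2@8 c3@8, authorship ........
After op 3 (insert('a')): buffer="aoagadftaaa" (len 11), cursors c1@11 c2@11 c3@11, authorship ........123
After op 4 (delete): buffer="aoagadft" (len 8), cursors c1@8 c2@8 c3@8, authorship ........
After op 5 (insert('y')): buffer="aoagadftyyy" (len 11), cursors c1@11 c2@11 c3@11, authorship ........123
After op 6 (insert('e')): buffer="aoagadftyyyeee" (len 14), cursors c1@14 c2@14 c3@14, authorship ........123123
After op 7 (add_cursor(11)): buffer="aoagadftyyyeee" (len 14), cursors c4@11 c1@14 c2@14 c3@14, authorship ........123123
After op 8 (insert('h')): buffer="aoagadftyyyheeehhh" (len 18), cursors c4@12 c1@18 c2@18 c3@18, authorship ........1234123123

Answer: aoagadftyyyheeehhh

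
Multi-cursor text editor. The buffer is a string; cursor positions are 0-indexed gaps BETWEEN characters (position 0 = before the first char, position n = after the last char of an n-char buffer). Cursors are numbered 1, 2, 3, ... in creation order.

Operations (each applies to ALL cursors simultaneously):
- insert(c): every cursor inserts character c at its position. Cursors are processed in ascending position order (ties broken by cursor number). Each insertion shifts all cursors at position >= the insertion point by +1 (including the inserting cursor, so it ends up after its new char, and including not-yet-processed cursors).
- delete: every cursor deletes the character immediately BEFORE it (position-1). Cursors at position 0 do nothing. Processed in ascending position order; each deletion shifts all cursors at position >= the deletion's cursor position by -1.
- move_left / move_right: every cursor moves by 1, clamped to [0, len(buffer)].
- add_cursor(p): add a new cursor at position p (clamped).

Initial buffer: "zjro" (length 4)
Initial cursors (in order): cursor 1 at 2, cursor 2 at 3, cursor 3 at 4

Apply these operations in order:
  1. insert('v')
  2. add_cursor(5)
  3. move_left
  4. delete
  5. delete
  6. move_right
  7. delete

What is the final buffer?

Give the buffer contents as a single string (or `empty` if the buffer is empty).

After op 1 (insert('v')): buffer="zjvrvov" (len 7), cursors c1@3 c2@5 c3@7, authorship ..1.2.3
After op 2 (add_cursor(5)): buffer="zjvrvov" (len 7), cursors c1@3 c2@5 c4@5 c3@7, authorship ..1.2.3
After op 3 (move_left): buffer="zjvrvov" (len 7), cursors c1@2 c2@4 c4@4 c3@6, authorship ..1.2.3
After op 4 (delete): buffer="zvv" (len 3), cursors c1@1 c2@1 c4@1 c3@2, authorship .23
After op 5 (delete): buffer="v" (len 1), cursors c1@0 c2@0 c3@0 c4@0, authorship 3
After op 6 (move_right): buffer="v" (len 1), cursors c1@1 c2@1 c3@1 c4@1, authorship 3
After op 7 (delete): buffer="" (len 0), cursors c1@0 c2@0 c3@0 c4@0, authorship 

Answer: empty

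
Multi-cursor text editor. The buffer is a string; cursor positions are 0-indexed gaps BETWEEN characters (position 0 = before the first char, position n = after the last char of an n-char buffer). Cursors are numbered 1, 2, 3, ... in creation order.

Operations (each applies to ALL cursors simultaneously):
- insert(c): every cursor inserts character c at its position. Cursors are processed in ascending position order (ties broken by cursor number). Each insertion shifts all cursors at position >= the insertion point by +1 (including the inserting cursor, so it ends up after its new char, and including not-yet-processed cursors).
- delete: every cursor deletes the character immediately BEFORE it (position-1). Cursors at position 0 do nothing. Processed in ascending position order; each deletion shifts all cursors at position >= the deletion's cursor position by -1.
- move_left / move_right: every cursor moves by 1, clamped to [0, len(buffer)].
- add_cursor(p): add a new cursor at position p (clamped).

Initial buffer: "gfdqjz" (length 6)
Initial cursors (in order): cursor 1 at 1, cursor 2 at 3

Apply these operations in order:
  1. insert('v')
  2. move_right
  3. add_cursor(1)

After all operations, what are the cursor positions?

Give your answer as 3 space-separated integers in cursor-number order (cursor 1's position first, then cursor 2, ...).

After op 1 (insert('v')): buffer="gvfdvqjz" (len 8), cursors c1@2 c2@5, authorship .1..2...
After op 2 (move_right): buffer="gvfdvqjz" (len 8), cursors c1@3 c2@6, authorship .1..2...
After op 3 (add_cursor(1)): buffer="gvfdvqjz" (len 8), cursors c3@1 c1@3 c2@6, authorship .1..2...

Answer: 3 6 1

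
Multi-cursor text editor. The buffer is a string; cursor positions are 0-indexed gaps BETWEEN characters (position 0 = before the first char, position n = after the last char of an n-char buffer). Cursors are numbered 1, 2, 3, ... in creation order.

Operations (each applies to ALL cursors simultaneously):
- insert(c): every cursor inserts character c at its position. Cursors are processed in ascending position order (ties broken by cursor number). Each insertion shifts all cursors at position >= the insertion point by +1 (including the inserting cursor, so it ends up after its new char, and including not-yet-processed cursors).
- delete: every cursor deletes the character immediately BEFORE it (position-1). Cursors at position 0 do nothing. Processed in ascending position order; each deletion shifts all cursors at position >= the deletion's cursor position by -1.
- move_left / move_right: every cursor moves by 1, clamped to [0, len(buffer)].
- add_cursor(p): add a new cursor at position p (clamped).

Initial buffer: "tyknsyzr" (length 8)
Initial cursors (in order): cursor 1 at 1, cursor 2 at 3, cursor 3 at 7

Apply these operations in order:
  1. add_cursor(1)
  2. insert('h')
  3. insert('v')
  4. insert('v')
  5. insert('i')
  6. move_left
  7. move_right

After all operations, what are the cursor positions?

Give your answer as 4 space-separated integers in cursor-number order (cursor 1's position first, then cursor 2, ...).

After op 1 (add_cursor(1)): buffer="tyknsyzr" (len 8), cursors c1@1 c4@1 c2@3 c3@7, authorship ........
After op 2 (insert('h')): buffer="thhykhnsyzhr" (len 12), cursors c1@3 c4@3 c2@6 c3@11, authorship .14..2....3.
After op 3 (insert('v')): buffer="thhvvykhvnsyzhvr" (len 16), cursors c1@5 c4@5 c2@9 c3@15, authorship .1414..22....33.
After op 4 (insert('v')): buffer="thhvvvvykhvvnsyzhvvr" (len 20), cursors c1@7 c4@7 c2@12 c3@19, authorship .141414..222....333.
After op 5 (insert('i')): buffer="thhvvvviiykhvvinsyzhvvir" (len 24), cursors c1@9 c4@9 c2@15 c3@23, authorship .14141414..2222....3333.
After op 6 (move_left): buffer="thhvvvviiykhvvinsyzhvvir" (len 24), cursors c1@8 c4@8 c2@14 c3@22, authorship .14141414..2222....3333.
After op 7 (move_right): buffer="thhvvvviiykhvvinsyzhvvir" (len 24), cursors c1@9 c4@9 c2@15 c3@23, authorship .14141414..2222....3333.

Answer: 9 15 23 9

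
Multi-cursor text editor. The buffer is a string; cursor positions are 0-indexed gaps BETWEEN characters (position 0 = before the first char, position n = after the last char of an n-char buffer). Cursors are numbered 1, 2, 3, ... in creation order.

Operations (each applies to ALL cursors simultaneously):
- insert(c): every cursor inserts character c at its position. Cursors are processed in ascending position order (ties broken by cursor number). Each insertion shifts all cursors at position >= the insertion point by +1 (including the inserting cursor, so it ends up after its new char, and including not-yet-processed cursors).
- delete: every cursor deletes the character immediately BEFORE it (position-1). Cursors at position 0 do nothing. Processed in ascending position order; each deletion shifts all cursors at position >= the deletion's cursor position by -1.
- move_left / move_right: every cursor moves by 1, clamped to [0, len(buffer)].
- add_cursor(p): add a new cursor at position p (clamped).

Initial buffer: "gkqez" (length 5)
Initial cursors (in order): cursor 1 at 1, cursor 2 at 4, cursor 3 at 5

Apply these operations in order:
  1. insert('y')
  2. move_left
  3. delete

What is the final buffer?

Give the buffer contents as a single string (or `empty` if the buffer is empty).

Answer: ykqyy

Derivation:
After op 1 (insert('y')): buffer="gykqeyzy" (len 8), cursors c1@2 c2@6 c3@8, authorship .1...2.3
After op 2 (move_left): buffer="gykqeyzy" (len 8), cursors c1@1 c2@5 c3@7, authorship .1...2.3
After op 3 (delete): buffer="ykqyy" (len 5), cursors c1@0 c2@3 c3@4, authorship 1..23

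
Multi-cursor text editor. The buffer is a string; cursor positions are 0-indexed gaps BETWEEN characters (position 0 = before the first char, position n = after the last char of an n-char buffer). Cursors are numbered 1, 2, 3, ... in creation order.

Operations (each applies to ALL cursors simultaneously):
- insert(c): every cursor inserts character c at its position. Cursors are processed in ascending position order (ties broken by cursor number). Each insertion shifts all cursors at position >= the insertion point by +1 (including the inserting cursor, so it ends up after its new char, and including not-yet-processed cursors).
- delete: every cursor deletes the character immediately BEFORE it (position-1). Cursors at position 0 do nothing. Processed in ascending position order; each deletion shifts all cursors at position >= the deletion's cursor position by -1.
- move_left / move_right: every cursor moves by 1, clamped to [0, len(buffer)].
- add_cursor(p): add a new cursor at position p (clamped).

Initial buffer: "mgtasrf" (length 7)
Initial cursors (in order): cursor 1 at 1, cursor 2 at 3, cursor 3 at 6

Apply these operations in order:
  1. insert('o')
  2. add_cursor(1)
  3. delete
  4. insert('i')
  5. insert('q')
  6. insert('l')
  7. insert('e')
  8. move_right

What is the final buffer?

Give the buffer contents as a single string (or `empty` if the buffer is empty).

After op 1 (insert('o')): buffer="mogtoasrof" (len 10), cursors c1@2 c2@5 c3@9, authorship .1..2...3.
After op 2 (add_cursor(1)): buffer="mogtoasrof" (len 10), cursors c4@1 c1@2 c2@5 c3@9, authorship .1..2...3.
After op 3 (delete): buffer="gtasrf" (len 6), cursors c1@0 c4@0 c2@2 c3@5, authorship ......
After op 4 (insert('i')): buffer="iigtiasrif" (len 10), cursors c1@2 c4@2 c2@5 c3@9, authorship 14..2...3.
After op 5 (insert('q')): buffer="iiqqgtiqasriqf" (len 14), cursors c1@4 c4@4 c2@8 c3@13, authorship 1414..22...33.
After op 6 (insert('l')): buffer="iiqqllgtiqlasriqlf" (len 18), cursors c1@6 c4@6 c2@11 c3@17, authorship 141414..222...333.
After op 7 (insert('e')): buffer="iiqqlleegtiqleasriqlef" (len 22), cursors c1@8 c4@8 c2@14 c3@21, authorship 14141414..2222...3333.
After op 8 (move_right): buffer="iiqqlleegtiqleasriqlef" (len 22), cursors c1@9 c4@9 c2@15 c3@22, authorship 14141414..2222...3333.

Answer: iiqqlleegtiqleasriqlef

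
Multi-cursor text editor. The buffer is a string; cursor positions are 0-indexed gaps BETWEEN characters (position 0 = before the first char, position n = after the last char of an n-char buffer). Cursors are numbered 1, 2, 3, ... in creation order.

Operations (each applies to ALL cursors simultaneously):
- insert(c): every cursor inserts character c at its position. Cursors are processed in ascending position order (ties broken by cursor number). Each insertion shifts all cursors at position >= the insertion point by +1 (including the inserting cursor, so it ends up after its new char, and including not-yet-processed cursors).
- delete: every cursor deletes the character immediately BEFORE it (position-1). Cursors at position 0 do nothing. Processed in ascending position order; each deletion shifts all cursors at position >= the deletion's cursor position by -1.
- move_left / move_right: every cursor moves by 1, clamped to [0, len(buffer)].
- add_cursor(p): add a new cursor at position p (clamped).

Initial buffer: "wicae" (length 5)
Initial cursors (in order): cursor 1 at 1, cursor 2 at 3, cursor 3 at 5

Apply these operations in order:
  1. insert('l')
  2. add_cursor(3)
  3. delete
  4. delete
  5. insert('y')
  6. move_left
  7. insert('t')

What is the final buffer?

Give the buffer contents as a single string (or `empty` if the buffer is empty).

After op 1 (insert('l')): buffer="wliclael" (len 8), cursors c1@2 c2@5 c3@8, authorship .1..2..3
After op 2 (add_cursor(3)): buffer="wliclael" (len 8), cursors c1@2 c4@3 c2@5 c3@8, authorship .1..2..3
After op 3 (delete): buffer="wcae" (len 4), cursors c1@1 c4@1 c2@2 c3@4, authorship ....
After op 4 (delete): buffer="a" (len 1), cursors c1@0 c2@0 c4@0 c3@1, authorship .
After op 5 (insert('y')): buffer="yyyay" (len 5), cursors c1@3 c2@3 c4@3 c3@5, authorship 124.3
After op 6 (move_left): buffer="yyyay" (len 5), cursors c1@2 c2@2 c4@2 c3@4, authorship 124.3
After op 7 (insert('t')): buffer="yytttyaty" (len 9), cursors c1@5 c2@5 c4@5 c3@8, authorship 121244.33

Answer: yytttyaty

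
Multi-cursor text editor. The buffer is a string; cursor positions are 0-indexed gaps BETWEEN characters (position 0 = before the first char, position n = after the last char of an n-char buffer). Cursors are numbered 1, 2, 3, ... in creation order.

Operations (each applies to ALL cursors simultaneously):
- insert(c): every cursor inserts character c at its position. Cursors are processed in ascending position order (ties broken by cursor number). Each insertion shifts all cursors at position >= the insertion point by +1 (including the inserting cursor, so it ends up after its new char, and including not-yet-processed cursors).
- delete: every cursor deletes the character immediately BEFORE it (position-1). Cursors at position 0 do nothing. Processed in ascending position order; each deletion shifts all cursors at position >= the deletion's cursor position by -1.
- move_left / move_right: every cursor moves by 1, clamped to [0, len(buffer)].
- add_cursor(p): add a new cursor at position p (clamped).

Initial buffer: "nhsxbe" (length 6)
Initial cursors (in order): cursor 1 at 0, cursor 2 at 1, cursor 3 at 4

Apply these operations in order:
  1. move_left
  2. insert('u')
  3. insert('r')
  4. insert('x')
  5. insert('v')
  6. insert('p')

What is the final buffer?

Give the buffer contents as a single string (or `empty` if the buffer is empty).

After op 1 (move_left): buffer="nhsxbe" (len 6), cursors c1@0 c2@0 c3@3, authorship ......
After op 2 (insert('u')): buffer="uunhsuxbe" (len 9), cursors c1@2 c2@2 c3@6, authorship 12...3...
After op 3 (insert('r')): buffer="uurrnhsurxbe" (len 12), cursors c1@4 c2@4 c3@9, authorship 1212...33...
After op 4 (insert('x')): buffer="uurrxxnhsurxxbe" (len 15), cursors c1@6 c2@6 c3@12, authorship 121212...333...
After op 5 (insert('v')): buffer="uurrxxvvnhsurxvxbe" (len 18), cursors c1@8 c2@8 c3@15, authorship 12121212...3333...
After op 6 (insert('p')): buffer="uurrxxvvppnhsurxvpxbe" (len 21), cursors c1@10 c2@10 c3@18, authorship 1212121212...33333...

Answer: uurrxxvvppnhsurxvpxbe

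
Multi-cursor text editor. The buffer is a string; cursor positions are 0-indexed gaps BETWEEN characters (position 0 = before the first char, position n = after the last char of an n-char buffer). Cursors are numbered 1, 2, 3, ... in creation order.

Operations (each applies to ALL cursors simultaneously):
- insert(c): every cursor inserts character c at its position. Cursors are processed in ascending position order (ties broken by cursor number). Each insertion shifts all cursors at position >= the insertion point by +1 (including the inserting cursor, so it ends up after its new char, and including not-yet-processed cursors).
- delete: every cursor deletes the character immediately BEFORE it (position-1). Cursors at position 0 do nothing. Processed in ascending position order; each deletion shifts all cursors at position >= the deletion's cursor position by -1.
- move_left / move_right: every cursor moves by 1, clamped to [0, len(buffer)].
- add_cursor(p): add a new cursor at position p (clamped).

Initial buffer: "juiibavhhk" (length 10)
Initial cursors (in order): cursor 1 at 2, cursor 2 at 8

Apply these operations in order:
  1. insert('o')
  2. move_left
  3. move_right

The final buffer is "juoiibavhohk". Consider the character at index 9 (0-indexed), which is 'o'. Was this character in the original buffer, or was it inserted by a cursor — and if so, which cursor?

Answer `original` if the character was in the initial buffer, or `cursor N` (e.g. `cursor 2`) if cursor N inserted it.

Answer: cursor 2

Derivation:
After op 1 (insert('o')): buffer="juoiibavhohk" (len 12), cursors c1@3 c2@10, authorship ..1......2..
After op 2 (move_left): buffer="juoiibavhohk" (len 12), cursors c1@2 c2@9, authorship ..1......2..
After op 3 (move_right): buffer="juoiibavhohk" (len 12), cursors c1@3 c2@10, authorship ..1......2..
Authorship (.=original, N=cursor N): . . 1 . . . . . . 2 . .
Index 9: author = 2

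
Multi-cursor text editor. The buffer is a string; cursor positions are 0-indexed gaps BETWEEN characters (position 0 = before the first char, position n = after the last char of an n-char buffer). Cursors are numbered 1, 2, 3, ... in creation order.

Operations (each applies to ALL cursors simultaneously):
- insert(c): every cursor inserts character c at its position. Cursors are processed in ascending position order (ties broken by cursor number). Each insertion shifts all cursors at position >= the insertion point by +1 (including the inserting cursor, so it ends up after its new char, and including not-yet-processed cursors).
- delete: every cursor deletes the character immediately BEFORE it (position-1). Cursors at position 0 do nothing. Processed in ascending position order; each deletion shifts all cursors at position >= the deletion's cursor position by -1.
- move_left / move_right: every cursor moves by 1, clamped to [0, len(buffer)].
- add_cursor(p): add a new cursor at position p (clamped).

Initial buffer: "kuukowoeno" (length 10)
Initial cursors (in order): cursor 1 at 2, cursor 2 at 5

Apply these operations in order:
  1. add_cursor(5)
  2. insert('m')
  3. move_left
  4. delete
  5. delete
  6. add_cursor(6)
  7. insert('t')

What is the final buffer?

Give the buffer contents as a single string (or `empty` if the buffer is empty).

Answer: tmttmwoento

Derivation:
After op 1 (add_cursor(5)): buffer="kuukowoeno" (len 10), cursors c1@2 c2@5 c3@5, authorship ..........
After op 2 (insert('m')): buffer="kumukommwoeno" (len 13), cursors c1@3 c2@8 c3@8, authorship ..1...23.....
After op 3 (move_left): buffer="kumukommwoeno" (len 13), cursors c1@2 c2@7 c3@7, authorship ..1...23.....
After op 4 (delete): buffer="kmukmwoeno" (len 10), cursors c1@1 c2@4 c3@4, authorship .1..3.....
After op 5 (delete): buffer="mmwoeno" (len 7), cursors c1@0 c2@1 c3@1, authorship 13.....
After op 6 (add_cursor(6)): buffer="mmwoeno" (len 7), cursors c1@0 c2@1 c3@1 c4@6, authorship 13.....
After op 7 (insert('t')): buffer="tmttmwoento" (len 11), cursors c1@1 c2@4 c3@4 c4@10, authorship 11233....4.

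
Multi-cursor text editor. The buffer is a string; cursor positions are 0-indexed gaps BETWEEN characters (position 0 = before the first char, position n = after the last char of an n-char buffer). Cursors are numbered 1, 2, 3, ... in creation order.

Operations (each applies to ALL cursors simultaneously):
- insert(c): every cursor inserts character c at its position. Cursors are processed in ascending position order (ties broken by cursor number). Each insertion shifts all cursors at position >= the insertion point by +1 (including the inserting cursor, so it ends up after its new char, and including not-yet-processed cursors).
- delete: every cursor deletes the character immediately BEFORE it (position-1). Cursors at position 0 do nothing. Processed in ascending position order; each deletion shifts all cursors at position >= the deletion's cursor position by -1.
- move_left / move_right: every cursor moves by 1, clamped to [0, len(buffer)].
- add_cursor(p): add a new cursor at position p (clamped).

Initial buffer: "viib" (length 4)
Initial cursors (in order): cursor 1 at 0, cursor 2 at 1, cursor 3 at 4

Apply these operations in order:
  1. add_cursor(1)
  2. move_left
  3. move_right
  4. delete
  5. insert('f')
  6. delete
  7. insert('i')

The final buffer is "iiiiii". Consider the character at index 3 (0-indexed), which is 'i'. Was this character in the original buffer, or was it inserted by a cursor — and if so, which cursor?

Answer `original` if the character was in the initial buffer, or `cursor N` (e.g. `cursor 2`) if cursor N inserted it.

Answer: original

Derivation:
After op 1 (add_cursor(1)): buffer="viib" (len 4), cursors c1@0 c2@1 c4@1 c3@4, authorship ....
After op 2 (move_left): buffer="viib" (len 4), cursors c1@0 c2@0 c4@0 c3@3, authorship ....
After op 3 (move_right): buffer="viib" (len 4), cursors c1@1 c2@1 c4@1 c3@4, authorship ....
After op 4 (delete): buffer="ii" (len 2), cursors c1@0 c2@0 c4@0 c3@2, authorship ..
After op 5 (insert('f')): buffer="fffiif" (len 6), cursors c1@3 c2@3 c4@3 c3@6, authorship 124..3
After op 6 (delete): buffer="ii" (len 2), cursors c1@0 c2@0 c4@0 c3@2, authorship ..
After op 7 (insert('i')): buffer="iiiiii" (len 6), cursors c1@3 c2@3 c4@3 c3@6, authorship 124..3
Authorship (.=original, N=cursor N): 1 2 4 . . 3
Index 3: author = original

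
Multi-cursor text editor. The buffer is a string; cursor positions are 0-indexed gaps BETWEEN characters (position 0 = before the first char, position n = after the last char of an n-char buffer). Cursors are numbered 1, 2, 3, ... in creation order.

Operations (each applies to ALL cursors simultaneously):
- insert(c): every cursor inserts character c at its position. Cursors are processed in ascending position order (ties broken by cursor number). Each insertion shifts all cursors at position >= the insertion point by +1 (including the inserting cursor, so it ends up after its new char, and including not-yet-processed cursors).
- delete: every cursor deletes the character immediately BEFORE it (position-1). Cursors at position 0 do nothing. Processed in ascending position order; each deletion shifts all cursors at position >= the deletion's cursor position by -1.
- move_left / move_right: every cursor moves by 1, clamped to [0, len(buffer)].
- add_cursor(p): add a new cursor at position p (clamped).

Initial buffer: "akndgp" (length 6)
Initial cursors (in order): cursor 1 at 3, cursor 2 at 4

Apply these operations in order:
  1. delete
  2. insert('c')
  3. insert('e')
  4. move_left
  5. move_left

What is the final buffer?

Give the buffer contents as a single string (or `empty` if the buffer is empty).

After op 1 (delete): buffer="akgp" (len 4), cursors c1@2 c2@2, authorship ....
After op 2 (insert('c')): buffer="akccgp" (len 6), cursors c1@4 c2@4, authorship ..12..
After op 3 (insert('e')): buffer="akcceegp" (len 8), cursors c1@6 c2@6, authorship ..1212..
After op 4 (move_left): buffer="akcceegp" (len 8), cursors c1@5 c2@5, authorship ..1212..
After op 5 (move_left): buffer="akcceegp" (len 8), cursors c1@4 c2@4, authorship ..1212..

Answer: akcceegp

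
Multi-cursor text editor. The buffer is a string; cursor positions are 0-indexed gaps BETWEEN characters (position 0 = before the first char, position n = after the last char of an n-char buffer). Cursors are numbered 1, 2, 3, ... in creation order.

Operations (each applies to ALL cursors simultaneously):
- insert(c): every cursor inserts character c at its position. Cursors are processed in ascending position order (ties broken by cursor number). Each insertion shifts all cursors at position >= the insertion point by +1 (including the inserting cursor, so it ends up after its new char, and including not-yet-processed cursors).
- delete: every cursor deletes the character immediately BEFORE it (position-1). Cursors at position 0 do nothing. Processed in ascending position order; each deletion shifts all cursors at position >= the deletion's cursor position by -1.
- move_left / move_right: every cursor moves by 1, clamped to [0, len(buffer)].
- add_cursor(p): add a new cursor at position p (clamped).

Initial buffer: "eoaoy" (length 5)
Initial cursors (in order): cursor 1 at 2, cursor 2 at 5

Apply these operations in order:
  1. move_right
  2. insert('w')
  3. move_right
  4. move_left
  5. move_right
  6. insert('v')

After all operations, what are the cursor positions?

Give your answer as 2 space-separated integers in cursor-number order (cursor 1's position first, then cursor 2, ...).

Answer: 6 9

Derivation:
After op 1 (move_right): buffer="eoaoy" (len 5), cursors c1@3 c2@5, authorship .....
After op 2 (insert('w')): buffer="eoawoyw" (len 7), cursors c1@4 c2@7, authorship ...1..2
After op 3 (move_right): buffer="eoawoyw" (len 7), cursors c1@5 c2@7, authorship ...1..2
After op 4 (move_left): buffer="eoawoyw" (len 7), cursors c1@4 c2@6, authorship ...1..2
After op 5 (move_right): buffer="eoawoyw" (len 7), cursors c1@5 c2@7, authorship ...1..2
After op 6 (insert('v')): buffer="eoawovywv" (len 9), cursors c1@6 c2@9, authorship ...1.1.22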